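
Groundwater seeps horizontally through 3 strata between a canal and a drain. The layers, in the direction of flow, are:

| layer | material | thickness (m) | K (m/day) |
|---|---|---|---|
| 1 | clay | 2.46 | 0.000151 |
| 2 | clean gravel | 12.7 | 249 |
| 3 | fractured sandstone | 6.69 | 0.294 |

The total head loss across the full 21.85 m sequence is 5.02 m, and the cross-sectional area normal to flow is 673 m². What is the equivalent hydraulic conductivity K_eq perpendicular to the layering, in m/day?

0.00134

Flow is perpendicular to layering, so the layers act in series and the equivalent K is the thickness-weighted harmonic mean.
Total thickness L = 2.46 + 12.7 + 6.69 = 21.85 m.
Σ(b_i/K_i) = 2.46/0.000151 + 12.7/249 + 6.69/0.294 = 16314 d.
K_eq = L / Σ(b_i/K_i) = 21.85 / 16314 = 0.001339 m/day.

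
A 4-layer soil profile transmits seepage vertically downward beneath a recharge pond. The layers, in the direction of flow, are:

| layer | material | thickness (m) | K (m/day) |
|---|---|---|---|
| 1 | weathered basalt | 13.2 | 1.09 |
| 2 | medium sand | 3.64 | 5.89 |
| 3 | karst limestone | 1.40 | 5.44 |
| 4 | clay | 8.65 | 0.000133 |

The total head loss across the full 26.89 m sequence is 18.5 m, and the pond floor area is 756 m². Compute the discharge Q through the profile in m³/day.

Flow is perpendicular to layering, so the layers act in series and the equivalent K is the thickness-weighted harmonic mean.
Total thickness L = 13.2 + 3.64 + 1.40 + 8.65 = 26.89 m.
Σ(b_i/K_i) = 13.2/1.09 + 3.64/5.89 + 1.40/5.44 + 8.65/0.000133 = 65051 d.
K_eq = L / Σ(b_i/K_i) = 26.89 / 65051 = 0.0004134 m/day.
Q = K_eq · A · (Δh/L) = 0.0004134 × 756 × (18.5/26.89) = 0.2150 m³/day.

0.215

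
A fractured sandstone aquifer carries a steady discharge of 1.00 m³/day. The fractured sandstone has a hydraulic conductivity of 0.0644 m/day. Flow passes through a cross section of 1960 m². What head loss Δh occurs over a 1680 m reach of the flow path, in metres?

13.3

From Q = K·A·i, i = Q / (K·A) = 1.00 / (0.06440 × 1960) = 0.007922.
Head loss Δh = i · L = 0.007922 × 1680 = 13.31 m.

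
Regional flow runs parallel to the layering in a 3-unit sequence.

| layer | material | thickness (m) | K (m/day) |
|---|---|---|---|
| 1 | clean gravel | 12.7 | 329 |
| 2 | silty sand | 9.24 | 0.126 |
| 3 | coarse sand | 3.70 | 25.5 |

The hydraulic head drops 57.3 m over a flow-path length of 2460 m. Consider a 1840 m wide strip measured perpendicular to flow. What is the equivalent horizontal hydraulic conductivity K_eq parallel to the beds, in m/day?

Flow is parallel to layering, so each bed carries its own Darcy discharge and the transmissivities add.
Σ(K_i·b_i) = 329×12.7 + 0.126×9.24 + 25.5×3.70 = 4274 m²/day.
Total thickness b = 25.64 m, so K_eq = Σ(K_i·b_i)/b = 166.7 m/day.

167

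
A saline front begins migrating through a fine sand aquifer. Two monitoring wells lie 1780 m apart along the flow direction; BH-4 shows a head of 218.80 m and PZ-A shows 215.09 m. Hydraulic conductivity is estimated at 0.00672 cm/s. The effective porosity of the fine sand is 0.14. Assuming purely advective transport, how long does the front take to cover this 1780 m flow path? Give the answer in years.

56.4

Convert K: 0.00672 cm/s × 864 = 5.806 m/day.
Hydraulic gradient i = (218.80 − 215.09) / 1780 = 3.71 / 1780 = 0.002084.
Darcy flux q = K · i = 5.806 × 0.002084 = 0.01210 m/day.
Seepage velocity v = q / n_e = 0.01210 / 0.14 = 0.08644 m/day.
Travel time t = L / v = 1780 / 0.08644 = 20593 days = 56.38 years.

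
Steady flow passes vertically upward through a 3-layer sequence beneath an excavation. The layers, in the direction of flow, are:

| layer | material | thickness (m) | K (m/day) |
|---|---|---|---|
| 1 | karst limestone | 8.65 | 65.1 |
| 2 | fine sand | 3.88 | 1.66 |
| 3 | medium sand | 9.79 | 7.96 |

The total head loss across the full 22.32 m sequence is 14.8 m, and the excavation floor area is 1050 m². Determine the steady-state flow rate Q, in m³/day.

Flow is perpendicular to layering, so the layers act in series and the equivalent K is the thickness-weighted harmonic mean.
Total thickness L = 8.65 + 3.88 + 9.79 = 22.32 m.
Σ(b_i/K_i) = 8.65/65.1 + 3.88/1.66 + 9.79/7.96 = 3.700 d.
K_eq = L / Σ(b_i/K_i) = 22.32 / 3.700 = 6.032 m/day.
Q = K_eq · A · (Δh/L) = 6.032 × 1050 × (14.8/22.32) = 4200 m³/day.

4200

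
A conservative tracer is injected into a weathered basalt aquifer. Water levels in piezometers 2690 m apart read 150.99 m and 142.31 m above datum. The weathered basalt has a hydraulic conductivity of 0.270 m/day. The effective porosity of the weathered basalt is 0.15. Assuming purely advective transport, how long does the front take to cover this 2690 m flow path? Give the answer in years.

1270

Hydraulic gradient i = (150.99 − 142.31) / 2690 = 8.68 / 2690 = 0.003227.
Darcy flux q = K · i = 0.2700 × 0.003227 = 0.0008712 m/day.
Seepage velocity v = q / n_e = 0.0008712 / 0.15 = 0.005808 m/day.
Travel time t = L / v = 2690 / 0.005808 = 4.631e+05 days = 1268 years.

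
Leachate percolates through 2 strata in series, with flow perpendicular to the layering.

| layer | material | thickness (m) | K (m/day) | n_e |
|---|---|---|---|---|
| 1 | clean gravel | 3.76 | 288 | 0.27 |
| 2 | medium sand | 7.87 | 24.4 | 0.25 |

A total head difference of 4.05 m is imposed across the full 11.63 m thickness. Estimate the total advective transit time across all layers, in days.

0.247

With flow normal to the layers, continuity requires the same specific discharge q through every layer.
Σ(b_i/K_i) = 3.76/288 + 7.87/24.4 = 0.3356 d.
q = Δh / Σ(b_i/K_i) = 4.05 / 0.3356 = 12.07 m/day.
In each layer the seepage velocity is v_i = q/n_i, so the layer transit time is t_i = b_i·n_i / q:
  layer 1 (clean gravel): t_1 = 3.76 × 0.27 / 12.07 = 0.08412 d
  layer 2 (medium sand): t_2 = 7.87 × 0.25 / 12.07 = 0.1630 d
Total t = Σ t_i = 0.2472 days.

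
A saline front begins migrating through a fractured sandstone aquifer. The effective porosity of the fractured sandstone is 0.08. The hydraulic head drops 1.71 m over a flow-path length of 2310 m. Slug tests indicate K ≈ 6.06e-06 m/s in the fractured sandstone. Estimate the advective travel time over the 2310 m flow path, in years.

1310

Convert K: 6.06e-06 m/s × 86400 = 0.5236 m/day.
Hydraulic gradient i = Δh / L = 1.71 / 2310 = 0.0007403.
Darcy flux q = K · i = 0.5236 × 0.0007403 = 0.0003876 m/day.
Seepage velocity v = q / n_e = 0.0003876 / 0.08 = 0.004845 m/day.
Travel time t = L / v = 2310 / 0.004845 = 4.768e+05 days = 1305 years.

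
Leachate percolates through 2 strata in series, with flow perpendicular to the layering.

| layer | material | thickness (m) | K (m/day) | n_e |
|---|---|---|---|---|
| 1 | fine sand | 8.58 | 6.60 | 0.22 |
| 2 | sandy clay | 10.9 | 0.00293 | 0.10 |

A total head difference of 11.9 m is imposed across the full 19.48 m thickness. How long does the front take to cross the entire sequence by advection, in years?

With flow normal to the layers, continuity requires the same specific discharge q through every layer.
Σ(b_i/K_i) = 8.58/6.60 + 10.9/0.00293 = 3721 d.
q = Δh / Σ(b_i/K_i) = 11.9 / 3721 = 0.003198 m/day.
In each layer the seepage velocity is v_i = q/n_i, so the layer transit time is t_i = b_i·n_i / q:
  layer 1 (fine sand): t_1 = 8.58 × 0.22 / 0.003198 = 590.3 d
  layer 2 (sandy clay): t_2 = 10.9 × 0.10 / 0.003198 = 340.9 d
Total t = Σ t_i = 931.2 days = 2.549 years.

2.55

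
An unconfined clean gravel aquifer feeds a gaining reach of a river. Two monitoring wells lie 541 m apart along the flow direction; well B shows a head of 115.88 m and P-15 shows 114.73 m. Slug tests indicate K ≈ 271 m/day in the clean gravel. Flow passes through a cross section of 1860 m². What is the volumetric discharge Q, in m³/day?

1070

Hydraulic gradient i = (115.88 − 114.73) / 541 = 1.15 / 541 = 0.002126.
Darcy's law: Q = K · A · i = 271.0 × 1860 × 0.002126 = 1071 m³/day.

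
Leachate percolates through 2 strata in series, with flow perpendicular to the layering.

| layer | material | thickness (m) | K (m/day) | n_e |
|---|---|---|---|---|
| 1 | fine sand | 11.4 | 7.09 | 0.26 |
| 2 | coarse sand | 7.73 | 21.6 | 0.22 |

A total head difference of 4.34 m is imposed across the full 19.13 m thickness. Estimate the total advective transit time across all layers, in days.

2.11

With flow normal to the layers, continuity requires the same specific discharge q through every layer.
Σ(b_i/K_i) = 11.4/7.09 + 7.73/21.6 = 1.966 d.
q = Δh / Σ(b_i/K_i) = 4.34 / 1.966 = 2.208 m/day.
In each layer the seepage velocity is v_i = q/n_i, so the layer transit time is t_i = b_i·n_i / q:
  layer 1 (fine sand): t_1 = 11.4 × 0.26 / 2.208 = 1.343 d
  layer 2 (coarse sand): t_2 = 7.73 × 0.22 / 2.208 = 0.7703 d
Total t = Σ t_i = 2.113 days.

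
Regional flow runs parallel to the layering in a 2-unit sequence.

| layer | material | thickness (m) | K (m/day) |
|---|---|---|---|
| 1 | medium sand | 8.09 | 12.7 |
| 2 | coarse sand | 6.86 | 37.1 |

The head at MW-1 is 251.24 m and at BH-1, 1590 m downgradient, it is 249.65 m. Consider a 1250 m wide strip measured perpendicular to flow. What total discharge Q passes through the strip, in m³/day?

447

Flow is parallel to layering, so each bed carries its own Darcy discharge and the transmissivities add.
Σ(K_i·b_i) = 12.7×8.09 + 37.1×6.86 = 357.2 m²/day.
Hydraulic gradient i = (251.24 − 249.65) / 1590 = 1.59 / 1590 = 0.001000.
Q = Σ(K_i·b_i) · W · i = 357.2 × 1250 × 0.001000 = 446.6 m³/day.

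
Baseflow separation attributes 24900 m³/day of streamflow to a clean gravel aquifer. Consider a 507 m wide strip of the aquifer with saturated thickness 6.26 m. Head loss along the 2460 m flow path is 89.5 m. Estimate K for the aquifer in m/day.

216

Cross-sectional area A = 507 × 6.26 = 3174 m².
Hydraulic gradient i = Δh / L = 89.5 / 2460 = 0.03638.
From Q = K·A·i, K = Q / (A·i) = 24900 / (3174 × 0.03638) = 215.6 m/day.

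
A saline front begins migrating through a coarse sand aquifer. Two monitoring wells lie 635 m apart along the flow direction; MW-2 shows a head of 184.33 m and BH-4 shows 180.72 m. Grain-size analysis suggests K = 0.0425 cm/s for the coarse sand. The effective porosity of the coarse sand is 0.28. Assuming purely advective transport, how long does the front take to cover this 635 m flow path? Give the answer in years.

2.33

Convert K: 0.0425 cm/s × 864 = 36.72 m/day.
Hydraulic gradient i = (184.33 − 180.72) / 635 = 3.61 / 635 = 0.005685.
Darcy flux q = K · i = 36.72 × 0.005685 = 0.2088 m/day.
Seepage velocity v = q / n_e = 0.2088 / 0.28 = 0.7456 m/day.
Travel time t = L / v = 635 / 0.7456 = 851.7 days = 2.332 years.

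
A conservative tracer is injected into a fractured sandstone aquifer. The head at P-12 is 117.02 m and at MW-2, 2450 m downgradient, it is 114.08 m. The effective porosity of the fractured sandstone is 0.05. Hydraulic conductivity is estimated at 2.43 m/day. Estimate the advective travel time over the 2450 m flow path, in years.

115

Hydraulic gradient i = (117.02 − 114.08) / 2450 = 2.94 / 2450 = 0.001200.
Darcy flux q = K · i = 2.430 × 0.001200 = 0.002916 m/day.
Seepage velocity v = q / n_e = 0.002916 / 0.05 = 0.05832 m/day.
Travel time t = L / v = 2450 / 0.05832 = 42010 days = 115.0 years.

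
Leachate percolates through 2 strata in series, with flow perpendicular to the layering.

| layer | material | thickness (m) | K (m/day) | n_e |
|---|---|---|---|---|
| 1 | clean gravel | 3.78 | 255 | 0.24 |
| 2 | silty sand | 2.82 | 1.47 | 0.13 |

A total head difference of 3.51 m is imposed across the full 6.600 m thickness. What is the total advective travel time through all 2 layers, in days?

0.702

With flow normal to the layers, continuity requires the same specific discharge q through every layer.
Σ(b_i/K_i) = 3.78/255 + 2.82/1.47 = 1.933 d.
q = Δh / Σ(b_i/K_i) = 3.51 / 1.933 = 1.816 m/day.
In each layer the seepage velocity is v_i = q/n_i, so the layer transit time is t_i = b_i·n_i / q:
  layer 1 (clean gravel): t_1 = 3.78 × 0.24 / 1.816 = 0.4997 d
  layer 2 (silty sand): t_2 = 2.82 × 0.13 / 1.816 = 0.2019 d
Total t = Σ t_i = 0.7016 days.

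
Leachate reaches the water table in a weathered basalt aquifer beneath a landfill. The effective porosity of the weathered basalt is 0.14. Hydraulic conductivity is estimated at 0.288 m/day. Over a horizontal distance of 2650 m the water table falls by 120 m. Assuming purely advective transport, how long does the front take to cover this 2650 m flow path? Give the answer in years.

Hydraulic gradient i = Δh / L = 120 / 2650 = 0.04528.
Darcy flux q = K · i = 0.2880 × 0.04528 = 0.01304 m/day.
Seepage velocity v = q / n_e = 0.01304 / 0.14 = 0.09315 m/day.
Travel time t = L / v = 2650 / 0.09315 = 28448 days = 77.89 years.

77.9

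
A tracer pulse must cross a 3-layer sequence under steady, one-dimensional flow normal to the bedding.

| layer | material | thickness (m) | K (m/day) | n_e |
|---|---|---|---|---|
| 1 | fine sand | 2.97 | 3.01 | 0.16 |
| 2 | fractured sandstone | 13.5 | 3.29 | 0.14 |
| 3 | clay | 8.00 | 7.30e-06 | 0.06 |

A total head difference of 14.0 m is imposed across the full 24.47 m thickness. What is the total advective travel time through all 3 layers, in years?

610

With flow normal to the layers, continuity requires the same specific discharge q through every layer.
Σ(b_i/K_i) = 2.97/3.01 + 13.5/3.29 + 8.00/7.30e-06 = 1.096e+06 d.
q = Δh / Σ(b_i/K_i) = 14.0 / 1.096e+06 = 1.277e-05 m/day.
In each layer the seepage velocity is v_i = q/n_i, so the layer transit time is t_i = b_i·n_i / q:
  layer 1 (fine sand): t_1 = 2.97 × 0.16 / 1.277e-05 = 37198 d
  layer 2 (fractured sandstone): t_2 = 13.5 × 0.14 / 1.277e-05 = 1.479e+05 d
  layer 3 (clay): t_3 = 8.00 × 0.06 / 1.277e-05 = 37574 d
Total t = Σ t_i = 2.227e+05 days = 609.8 years.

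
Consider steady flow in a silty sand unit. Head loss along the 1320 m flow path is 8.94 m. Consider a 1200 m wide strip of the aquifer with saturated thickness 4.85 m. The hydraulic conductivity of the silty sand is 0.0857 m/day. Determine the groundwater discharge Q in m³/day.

Cross-sectional area A = 1200 × 4.85 = 5820 m².
Hydraulic gradient i = Δh / L = 8.94 / 1320 = 0.006773.
Darcy's law: Q = K · A · i = 0.08570 × 5820 × 0.006773 = 3.378 m³/day.

3.38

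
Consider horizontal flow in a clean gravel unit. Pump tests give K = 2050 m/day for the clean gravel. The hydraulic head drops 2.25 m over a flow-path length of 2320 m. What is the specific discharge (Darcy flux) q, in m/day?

1.99

Hydraulic gradient i = Δh / L = 2.25 / 2320 = 0.0009698.
Specific discharge q = K · i = 2050 × 0.0009698 = 1.988 m/day.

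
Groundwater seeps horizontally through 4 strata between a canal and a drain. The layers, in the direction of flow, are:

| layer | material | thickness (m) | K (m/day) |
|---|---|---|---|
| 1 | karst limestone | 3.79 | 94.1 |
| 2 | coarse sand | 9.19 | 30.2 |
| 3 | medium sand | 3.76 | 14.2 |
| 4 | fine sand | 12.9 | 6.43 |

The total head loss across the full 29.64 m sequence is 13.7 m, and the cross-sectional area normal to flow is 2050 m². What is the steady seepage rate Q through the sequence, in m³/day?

Flow is perpendicular to layering, so the layers act in series and the equivalent K is the thickness-weighted harmonic mean.
Total thickness L = 3.79 + 9.19 + 3.76 + 12.9 = 29.64 m.
Σ(b_i/K_i) = 3.79/94.1 + 9.19/30.2 + 3.76/14.2 + 12.9/6.43 = 2.616 d.
K_eq = L / Σ(b_i/K_i) = 29.64 / 2.616 = 11.33 m/day.
Q = K_eq · A · (Δh/L) = 11.33 × 2050 × (13.7/29.64) = 10738 m³/day.

10700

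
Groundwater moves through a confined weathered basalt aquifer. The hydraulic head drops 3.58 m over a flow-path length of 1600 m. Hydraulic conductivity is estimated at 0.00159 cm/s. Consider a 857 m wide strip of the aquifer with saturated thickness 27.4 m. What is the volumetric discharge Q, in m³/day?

Convert K: 0.00159 cm/s × 864 = 1.374 m/day.
Cross-sectional area A = 857 × 27.4 = 23482 m².
Hydraulic gradient i = Δh / L = 3.58 / 1600 = 0.002237.
Darcy's law: Q = K · A · i = 1.374 × 23482 × 0.002237 = 72.18 m³/day.

72.2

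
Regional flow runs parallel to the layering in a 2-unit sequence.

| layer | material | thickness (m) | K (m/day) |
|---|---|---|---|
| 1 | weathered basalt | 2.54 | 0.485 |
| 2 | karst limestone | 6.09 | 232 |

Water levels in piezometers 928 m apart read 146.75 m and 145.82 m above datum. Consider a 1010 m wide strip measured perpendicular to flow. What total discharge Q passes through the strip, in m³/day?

1430

Flow is parallel to layering, so each bed carries its own Darcy discharge and the transmissivities add.
Σ(K_i·b_i) = 0.485×2.54 + 232×6.09 = 1414 m²/day.
Hydraulic gradient i = (146.75 − 145.82) / 928 = 0.93 / 928 = 0.001002.
Q = Σ(K_i·b_i) · W · i = 1414 × 1010 × 0.001002 = 1431 m³/day.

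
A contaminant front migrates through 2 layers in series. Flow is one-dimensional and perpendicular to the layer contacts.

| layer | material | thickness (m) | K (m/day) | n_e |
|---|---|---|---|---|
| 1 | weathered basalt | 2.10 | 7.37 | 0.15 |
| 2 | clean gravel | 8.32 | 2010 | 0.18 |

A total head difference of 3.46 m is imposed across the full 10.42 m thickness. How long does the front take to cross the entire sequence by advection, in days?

With flow normal to the layers, continuity requires the same specific discharge q through every layer.
Σ(b_i/K_i) = 2.10/7.37 + 8.32/2010 = 0.2891 d.
q = Δh / Σ(b_i/K_i) = 3.46 / 0.2891 = 11.97 m/day.
In each layer the seepage velocity is v_i = q/n_i, so the layer transit time is t_i = b_i·n_i / q:
  layer 1 (weathered basalt): t_1 = 2.10 × 0.15 / 11.97 = 0.02632 d
  layer 2 (clean gravel): t_2 = 8.32 × 0.18 / 11.97 = 0.1251 d
Total t = Σ t_i = 0.1514 days.

0.151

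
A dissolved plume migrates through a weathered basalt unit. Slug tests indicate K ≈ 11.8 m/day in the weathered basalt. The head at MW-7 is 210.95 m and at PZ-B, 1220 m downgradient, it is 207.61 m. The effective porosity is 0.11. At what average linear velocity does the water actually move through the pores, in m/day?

0.294

Hydraulic gradient i = (210.95 − 207.61) / 1220 = 3.34 / 1220 = 0.002738.
Darcy flux q = K · i = 11.80 × 0.002738 = 0.03230 m/day.
Seepage velocity v = q / n_e = 0.03230 / 0.11 = 0.2937 m/day.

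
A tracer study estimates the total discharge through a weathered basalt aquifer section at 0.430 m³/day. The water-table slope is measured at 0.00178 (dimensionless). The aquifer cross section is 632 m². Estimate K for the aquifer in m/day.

Hydraulic gradient i = 0.00178.
From Q = K·A·i, K = Q / (A·i) = 0.430 / (632.0 × 0.001780) = 0.3822 m/day.

0.382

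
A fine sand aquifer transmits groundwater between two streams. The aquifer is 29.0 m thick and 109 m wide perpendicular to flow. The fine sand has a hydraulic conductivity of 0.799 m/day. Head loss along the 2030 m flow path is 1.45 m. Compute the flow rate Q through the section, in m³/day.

Cross-sectional area A = 109 × 29.0 = 3161 m².
Hydraulic gradient i = Δh / L = 1.45 / 2030 = 0.0007143.
Darcy's law: Q = K · A · i = 0.7990 × 3161 × 0.0007143 = 1.804 m³/day.

1.80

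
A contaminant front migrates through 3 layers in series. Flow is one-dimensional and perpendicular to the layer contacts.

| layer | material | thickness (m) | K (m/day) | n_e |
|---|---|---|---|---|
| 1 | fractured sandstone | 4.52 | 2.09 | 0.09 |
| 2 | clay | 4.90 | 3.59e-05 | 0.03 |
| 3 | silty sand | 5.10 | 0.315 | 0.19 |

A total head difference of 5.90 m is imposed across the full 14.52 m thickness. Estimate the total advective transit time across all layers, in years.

96.5

With flow normal to the layers, continuity requires the same specific discharge q through every layer.
Σ(b_i/K_i) = 4.52/2.09 + 4.90/3.59e-05 + 5.10/0.315 = 1.365e+05 d.
q = Δh / Σ(b_i/K_i) = 5.90 / 1.365e+05 = 4.322e-05 m/day.
In each layer the seepage velocity is v_i = q/n_i, so the layer transit time is t_i = b_i·n_i / q:
  layer 1 (fractured sandstone): t_1 = 4.52 × 0.09 / 4.322e-05 = 9412 d
  layer 2 (clay): t_2 = 4.90 × 0.03 / 4.322e-05 = 3401 d
  layer 3 (silty sand): t_3 = 5.10 × 0.19 / 4.322e-05 = 22420 d
Total t = Σ t_i = 35233 days = 96.46 years.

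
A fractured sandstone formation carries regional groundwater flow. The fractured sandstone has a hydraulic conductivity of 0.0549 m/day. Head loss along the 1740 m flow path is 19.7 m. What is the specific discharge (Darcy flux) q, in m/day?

Hydraulic gradient i = Δh / L = 19.7 / 1740 = 0.01132.
Specific discharge q = K · i = 0.05490 × 0.01132 = 0.0006216 m/day.

0.000622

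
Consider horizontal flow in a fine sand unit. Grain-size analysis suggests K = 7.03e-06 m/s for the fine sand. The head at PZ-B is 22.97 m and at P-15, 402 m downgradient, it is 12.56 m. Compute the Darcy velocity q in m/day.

Convert K: 7.03e-06 m/s × 86400 = 0.6074 m/day.
Hydraulic gradient i = (22.97 − 12.56) / 402 = 10.41 / 402 = 0.02590.
Specific discharge q = K · i = 0.6074 × 0.02590 = 0.01573 m/day.

0.0157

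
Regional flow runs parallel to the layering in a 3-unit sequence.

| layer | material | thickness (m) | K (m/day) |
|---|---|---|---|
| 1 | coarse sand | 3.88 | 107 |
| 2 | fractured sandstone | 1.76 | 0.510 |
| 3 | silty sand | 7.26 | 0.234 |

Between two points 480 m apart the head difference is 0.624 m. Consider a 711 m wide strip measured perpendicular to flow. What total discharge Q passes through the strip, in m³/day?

386

Flow is parallel to layering, so each bed carries its own Darcy discharge and the transmissivities add.
Σ(K_i·b_i) = 107×3.88 + 0.510×1.76 + 0.234×7.26 = 417.8 m²/day.
Hydraulic gradient i = Δh / L = 0.624 / 480 = 0.001300.
Q = Σ(K_i·b_i) · W · i = 417.8 × 711 × 0.001300 = 386.1 m³/day.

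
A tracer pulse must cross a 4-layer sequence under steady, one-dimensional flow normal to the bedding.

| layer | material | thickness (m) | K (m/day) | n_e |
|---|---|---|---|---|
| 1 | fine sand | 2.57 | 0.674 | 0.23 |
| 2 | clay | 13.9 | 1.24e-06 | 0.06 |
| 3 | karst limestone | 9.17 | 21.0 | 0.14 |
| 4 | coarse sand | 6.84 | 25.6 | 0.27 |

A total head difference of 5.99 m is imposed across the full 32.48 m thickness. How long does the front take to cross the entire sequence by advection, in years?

23300

With flow normal to the layers, continuity requires the same specific discharge q through every layer.
Σ(b_i/K_i) = 2.57/0.674 + 13.9/1.24e-06 + 9.17/21.0 + 6.84/25.6 = 1.121e+07 d.
q = Δh / Σ(b_i/K_i) = 5.99 / 1.121e+07 = 5.344e-07 m/day.
In each layer the seepage velocity is v_i = q/n_i, so the layer transit time is t_i = b_i·n_i / q:
  layer 1 (fine sand): t_1 = 2.57 × 0.23 / 5.344e-07 = 1.106e+06 d
  layer 2 (clay): t_2 = 13.9 × 0.06 / 5.344e-07 = 1.561e+06 d
  layer 3 (karst limestone): t_3 = 9.17 × 0.14 / 5.344e-07 = 2.403e+06 d
  layer 4 (coarse sand): t_4 = 6.84 × 0.27 / 5.344e-07 = 3.456e+06 d
Total t = Σ t_i = 8.526e+06 days = 23342 years.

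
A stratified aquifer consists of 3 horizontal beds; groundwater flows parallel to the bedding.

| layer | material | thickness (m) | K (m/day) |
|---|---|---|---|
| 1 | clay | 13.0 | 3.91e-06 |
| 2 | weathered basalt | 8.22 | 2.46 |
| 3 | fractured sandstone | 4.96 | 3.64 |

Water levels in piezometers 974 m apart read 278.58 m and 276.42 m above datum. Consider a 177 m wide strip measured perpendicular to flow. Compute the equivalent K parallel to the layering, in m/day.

1.46

Flow is parallel to layering, so each bed carries its own Darcy discharge and the transmissivities add.
Σ(K_i·b_i) = 3.91e-06×13.0 + 2.46×8.22 + 3.64×4.96 = 38.28 m²/day.
Total thickness b = 26.18 m, so K_eq = Σ(K_i·b_i)/b = 1.462 m/day.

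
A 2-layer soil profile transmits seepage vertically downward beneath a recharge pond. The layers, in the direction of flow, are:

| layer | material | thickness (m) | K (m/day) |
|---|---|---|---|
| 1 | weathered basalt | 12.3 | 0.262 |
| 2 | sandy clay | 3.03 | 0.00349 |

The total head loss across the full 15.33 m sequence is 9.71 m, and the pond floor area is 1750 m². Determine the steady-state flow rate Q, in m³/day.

Flow is perpendicular to layering, so the layers act in series and the equivalent K is the thickness-weighted harmonic mean.
Total thickness L = 12.3 + 3.03 = 15.33 m.
Σ(b_i/K_i) = 12.3/0.262 + 3.03/0.00349 = 915.1 d.
K_eq = L / Σ(b_i/K_i) = 15.33 / 915.1 = 0.01675 m/day.
Q = K_eq · A · (Δh/L) = 0.01675 × 1750 × (9.71/15.33) = 18.57 m³/day.

18.6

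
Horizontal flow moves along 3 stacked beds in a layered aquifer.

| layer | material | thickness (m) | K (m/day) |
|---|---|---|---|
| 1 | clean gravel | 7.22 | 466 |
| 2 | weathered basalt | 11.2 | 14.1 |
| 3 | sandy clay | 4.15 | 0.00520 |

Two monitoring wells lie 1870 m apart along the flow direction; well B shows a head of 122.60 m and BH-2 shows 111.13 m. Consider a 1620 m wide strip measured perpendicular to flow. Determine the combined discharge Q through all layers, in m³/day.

35000

Flow is parallel to layering, so each bed carries its own Darcy discharge and the transmissivities add.
Σ(K_i·b_i) = 466×7.22 + 14.1×11.2 + 0.00520×4.15 = 3522 m²/day.
Hydraulic gradient i = (122.60 − 111.13) / 1870 = 11.47 / 1870 = 0.006134.
Q = Σ(K_i·b_i) · W · i = 3522 × 1620 × 0.006134 = 35001 m³/day.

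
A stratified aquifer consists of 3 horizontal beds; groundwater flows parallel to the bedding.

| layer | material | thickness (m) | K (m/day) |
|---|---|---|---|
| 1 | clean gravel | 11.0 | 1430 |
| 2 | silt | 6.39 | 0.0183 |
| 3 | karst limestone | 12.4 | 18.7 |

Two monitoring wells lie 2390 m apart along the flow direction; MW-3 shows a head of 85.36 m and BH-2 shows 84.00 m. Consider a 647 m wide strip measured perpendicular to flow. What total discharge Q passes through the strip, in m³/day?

5880

Flow is parallel to layering, so each bed carries its own Darcy discharge and the transmissivities add.
Σ(K_i·b_i) = 1430×11.0 + 0.0183×6.39 + 18.7×12.4 = 15962 m²/day.
Hydraulic gradient i = (85.36 − 84.00) / 2390 = 1.36 / 2390 = 0.0005690.
Q = Σ(K_i·b_i) · W · i = 15962 × 647 × 0.0005690 = 5877 m³/day.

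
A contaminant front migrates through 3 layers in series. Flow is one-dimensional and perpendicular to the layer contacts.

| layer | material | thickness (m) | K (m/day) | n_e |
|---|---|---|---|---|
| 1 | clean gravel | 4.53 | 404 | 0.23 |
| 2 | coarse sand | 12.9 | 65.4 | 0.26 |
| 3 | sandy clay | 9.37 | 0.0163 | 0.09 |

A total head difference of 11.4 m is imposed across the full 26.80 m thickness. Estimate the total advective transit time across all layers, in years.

0.724

With flow normal to the layers, continuity requires the same specific discharge q through every layer.
Σ(b_i/K_i) = 4.53/404 + 12.9/65.4 + 9.37/0.0163 = 575.1 d.
q = Δh / Σ(b_i/K_i) = 11.4 / 575.1 = 0.01982 m/day.
In each layer the seepage velocity is v_i = q/n_i, so the layer transit time is t_i = b_i·n_i / q:
  layer 1 (clean gravel): t_1 = 4.53 × 0.23 / 0.01982 = 52.56 d
  layer 2 (coarse sand): t_2 = 12.9 × 0.26 / 0.01982 = 169.2 d
  layer 3 (sandy clay): t_3 = 9.37 × 0.09 / 0.01982 = 42.54 d
Total t = Σ t_i = 264.3 days = 0.7236 years.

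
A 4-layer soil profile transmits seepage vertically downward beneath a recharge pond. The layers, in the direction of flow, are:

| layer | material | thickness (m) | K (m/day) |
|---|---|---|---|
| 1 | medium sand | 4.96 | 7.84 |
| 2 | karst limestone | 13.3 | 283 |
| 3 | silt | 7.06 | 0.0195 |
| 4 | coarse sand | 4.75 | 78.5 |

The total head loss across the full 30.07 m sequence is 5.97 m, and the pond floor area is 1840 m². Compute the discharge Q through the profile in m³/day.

Flow is perpendicular to layering, so the layers act in series and the equivalent K is the thickness-weighted harmonic mean.
Total thickness L = 4.96 + 13.3 + 7.06 + 4.75 = 30.07 m.
Σ(b_i/K_i) = 4.96/7.84 + 13.3/283 + 7.06/0.0195 + 4.75/78.5 = 362.8 d.
K_eq = L / Σ(b_i/K_i) = 30.07 / 362.8 = 0.08289 m/day.
Q = K_eq · A · (Δh/L) = 0.08289 × 1840 × (5.97/30.07) = 30.28 m³/day.

30.3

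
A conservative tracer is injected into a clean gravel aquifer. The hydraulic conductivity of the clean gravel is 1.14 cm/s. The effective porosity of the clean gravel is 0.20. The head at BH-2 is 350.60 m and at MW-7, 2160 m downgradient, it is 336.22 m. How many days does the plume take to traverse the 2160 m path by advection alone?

Convert K: 1.14 cm/s × 864 = 985.0 m/day.
Hydraulic gradient i = (350.60 − 336.22) / 2160 = 14.38 / 2160 = 0.006657.
Darcy flux q = K · i = 985.0 × 0.006657 = 6.557 m/day.
Seepage velocity v = q / n_e = 6.557 / 0.20 = 32.79 m/day.
Travel time t = L / v = 2160 / 32.79 = 65.88 days.

65.9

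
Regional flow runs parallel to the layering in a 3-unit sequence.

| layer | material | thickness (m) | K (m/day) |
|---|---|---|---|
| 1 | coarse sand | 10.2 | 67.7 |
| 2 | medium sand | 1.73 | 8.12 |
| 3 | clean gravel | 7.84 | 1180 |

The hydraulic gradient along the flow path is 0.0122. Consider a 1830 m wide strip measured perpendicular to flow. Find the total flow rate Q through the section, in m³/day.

Flow is parallel to layering, so each bed carries its own Darcy discharge and the transmissivities add.
Σ(K_i·b_i) = 67.7×10.2 + 8.12×1.73 + 1180×7.84 = 9956 m²/day.
Hydraulic gradient i = 0.0122.
Q = Σ(K_i·b_i) · W · i = 9956 × 1830 × 0.01220 = 2.223e+05 m³/day.

222000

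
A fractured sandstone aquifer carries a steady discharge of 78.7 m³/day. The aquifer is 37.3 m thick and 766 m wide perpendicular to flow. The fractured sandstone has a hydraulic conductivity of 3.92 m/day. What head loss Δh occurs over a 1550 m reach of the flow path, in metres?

Cross-sectional area A = 766 × 37.3 = 28572 m².
From Q = K·A·i, i = Q / (K·A) = 78.7 / (3.920 × 28572) = 0.0007027.
Head loss Δh = i · L = 0.0007027 × 1550 = 1.089 m.

1.09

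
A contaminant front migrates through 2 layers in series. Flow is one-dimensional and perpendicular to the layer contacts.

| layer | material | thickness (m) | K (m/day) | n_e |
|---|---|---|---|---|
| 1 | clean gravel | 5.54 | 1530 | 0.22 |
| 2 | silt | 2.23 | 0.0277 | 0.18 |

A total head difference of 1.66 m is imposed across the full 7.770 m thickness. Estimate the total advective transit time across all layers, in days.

78.6

With flow normal to the layers, continuity requires the same specific discharge q through every layer.
Σ(b_i/K_i) = 5.54/1530 + 2.23/0.0277 = 80.51 d.
q = Δh / Σ(b_i/K_i) = 1.66 / 80.51 = 0.02062 m/day.
In each layer the seepage velocity is v_i = q/n_i, so the layer transit time is t_i = b_i·n_i / q:
  layer 1 (clean gravel): t_1 = 5.54 × 0.22 / 0.02062 = 59.11 d
  layer 2 (silt): t_2 = 2.23 × 0.18 / 0.02062 = 19.47 d
Total t = Σ t_i = 78.58 days.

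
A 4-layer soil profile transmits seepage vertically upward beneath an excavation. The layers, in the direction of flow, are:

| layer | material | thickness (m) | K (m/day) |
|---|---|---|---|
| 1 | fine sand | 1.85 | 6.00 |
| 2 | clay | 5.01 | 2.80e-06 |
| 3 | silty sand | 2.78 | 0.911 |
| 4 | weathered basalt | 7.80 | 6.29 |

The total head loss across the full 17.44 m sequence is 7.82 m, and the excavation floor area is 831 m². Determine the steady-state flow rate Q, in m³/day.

Flow is perpendicular to layering, so the layers act in series and the equivalent K is the thickness-weighted harmonic mean.
Total thickness L = 1.85 + 5.01 + 2.78 + 7.80 = 17.44 m.
Σ(b_i/K_i) = 1.85/6.00 + 5.01/2.80e-06 + 2.78/0.911 + 7.80/6.29 = 1.789e+06 d.
K_eq = L / Σ(b_i/K_i) = 17.44 / 1.789e+06 = 9.747e-06 m/day.
Q = K_eq · A · (Δh/L) = 9.747e-06 × 831 × (7.82/17.44) = 0.003632 m³/day.

0.00363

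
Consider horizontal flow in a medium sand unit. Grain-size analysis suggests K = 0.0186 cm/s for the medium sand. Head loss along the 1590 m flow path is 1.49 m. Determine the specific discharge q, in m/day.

0.0151

Convert K: 0.0186 cm/s × 864 = 16.07 m/day.
Hydraulic gradient i = Δh / L = 1.49 / 1590 = 0.0009371.
Specific discharge q = K · i = 16.07 × 0.0009371 = 0.01506 m/day.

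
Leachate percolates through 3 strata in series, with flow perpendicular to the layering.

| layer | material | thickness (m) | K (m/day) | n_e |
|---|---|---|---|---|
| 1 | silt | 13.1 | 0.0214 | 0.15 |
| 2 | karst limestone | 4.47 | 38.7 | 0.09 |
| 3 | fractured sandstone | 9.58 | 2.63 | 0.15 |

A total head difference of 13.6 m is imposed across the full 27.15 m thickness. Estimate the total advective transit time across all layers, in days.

With flow normal to the layers, continuity requires the same specific discharge q through every layer.
Σ(b_i/K_i) = 13.1/0.0214 + 4.47/38.7 + 9.58/2.63 = 615.9 d.
q = Δh / Σ(b_i/K_i) = 13.6 / 615.9 = 0.02208 m/day.
In each layer the seepage velocity is v_i = q/n_i, so the layer transit time is t_i = b_i·n_i / q:
  layer 1 (silt): t_1 = 13.1 × 0.15 / 0.02208 = 88.99 d
  layer 2 (karst limestone): t_2 = 4.47 × 0.09 / 0.02208 = 18.22 d
  layer 3 (fractured sandstone): t_3 = 9.58 × 0.15 / 0.02208 = 65.08 d
Total t = Σ t_i = 172.3 days.

172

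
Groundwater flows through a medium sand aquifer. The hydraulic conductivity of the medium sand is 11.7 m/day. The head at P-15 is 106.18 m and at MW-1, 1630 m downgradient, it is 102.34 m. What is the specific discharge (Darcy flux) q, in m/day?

0.0276

Hydraulic gradient i = (106.18 − 102.34) / 1630 = 3.84 / 1630 = 0.002356.
Specific discharge q = K · i = 11.70 × 0.002356 = 0.02756 m/day.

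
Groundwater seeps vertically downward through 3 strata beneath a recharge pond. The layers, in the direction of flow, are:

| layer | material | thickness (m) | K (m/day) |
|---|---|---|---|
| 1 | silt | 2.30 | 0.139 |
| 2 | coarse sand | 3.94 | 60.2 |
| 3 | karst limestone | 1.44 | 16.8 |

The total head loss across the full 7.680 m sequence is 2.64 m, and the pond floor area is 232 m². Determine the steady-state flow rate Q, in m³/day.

36.7

Flow is perpendicular to layering, so the layers act in series and the equivalent K is the thickness-weighted harmonic mean.
Total thickness L = 2.30 + 3.94 + 1.44 = 7.680 m.
Σ(b_i/K_i) = 2.30/0.139 + 3.94/60.2 + 1.44/16.8 = 16.70 d.
K_eq = L / Σ(b_i/K_i) = 7.680 / 16.70 = 0.4599 m/day.
Q = K_eq · A · (Δh/L) = 0.4599 × 232 × (2.64/7.680) = 36.68 m³/day.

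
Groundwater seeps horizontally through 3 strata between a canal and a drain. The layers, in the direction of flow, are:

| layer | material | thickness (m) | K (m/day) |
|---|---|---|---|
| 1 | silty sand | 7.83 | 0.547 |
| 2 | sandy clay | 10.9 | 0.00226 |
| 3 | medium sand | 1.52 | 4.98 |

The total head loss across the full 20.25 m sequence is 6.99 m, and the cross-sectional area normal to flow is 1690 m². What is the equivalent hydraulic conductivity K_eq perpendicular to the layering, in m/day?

Flow is perpendicular to layering, so the layers act in series and the equivalent K is the thickness-weighted harmonic mean.
Total thickness L = 7.83 + 10.9 + 1.52 = 20.25 m.
Σ(b_i/K_i) = 7.83/0.547 + 10.9/0.00226 + 1.52/4.98 = 4838 d.
K_eq = L / Σ(b_i/K_i) = 20.25 / 4838 = 0.004186 m/day.

0.00419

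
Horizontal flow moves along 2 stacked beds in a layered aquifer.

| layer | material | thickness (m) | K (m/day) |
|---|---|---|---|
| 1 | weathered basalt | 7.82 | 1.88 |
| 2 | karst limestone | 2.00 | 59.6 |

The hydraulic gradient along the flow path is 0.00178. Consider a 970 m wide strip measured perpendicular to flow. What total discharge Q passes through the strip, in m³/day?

Flow is parallel to layering, so each bed carries its own Darcy discharge and the transmissivities add.
Σ(K_i·b_i) = 1.88×7.82 + 59.6×2.00 = 133.9 m²/day.
Hydraulic gradient i = 0.00178.
Q = Σ(K_i·b_i) · W · i = 133.9 × 970 × 0.001780 = 231.2 m³/day.

231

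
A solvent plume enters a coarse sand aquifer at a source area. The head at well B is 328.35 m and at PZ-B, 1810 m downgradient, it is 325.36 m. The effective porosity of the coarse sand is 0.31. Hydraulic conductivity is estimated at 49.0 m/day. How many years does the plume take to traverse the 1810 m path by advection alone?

19.0

Hydraulic gradient i = (328.35 − 325.36) / 1810 = 2.99 / 1810 = 0.001652.
Darcy flux q = K · i = 49.00 × 0.001652 = 0.08094 m/day.
Seepage velocity v = q / n_e = 0.08094 / 0.31 = 0.2611 m/day.
Travel time t = L / v = 1810 / 0.2611 = 6932 days = 18.98 years.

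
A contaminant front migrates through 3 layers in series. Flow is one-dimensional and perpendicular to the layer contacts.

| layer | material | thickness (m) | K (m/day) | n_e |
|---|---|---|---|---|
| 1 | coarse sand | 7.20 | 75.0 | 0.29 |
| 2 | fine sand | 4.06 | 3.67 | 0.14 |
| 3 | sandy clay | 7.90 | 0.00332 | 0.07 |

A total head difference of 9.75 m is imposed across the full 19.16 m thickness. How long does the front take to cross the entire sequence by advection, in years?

With flow normal to the layers, continuity requires the same specific discharge q through every layer.
Σ(b_i/K_i) = 7.20/75.0 + 4.06/3.67 + 7.90/0.00332 = 2381 d.
q = Δh / Σ(b_i/K_i) = 9.75 / 2381 = 0.004095 m/day.
In each layer the seepage velocity is v_i = q/n_i, so the layer transit time is t_i = b_i·n_i / q:
  layer 1 (coarse sand): t_1 = 7.20 × 0.29 / 0.004095 = 509.8 d
  layer 2 (fine sand): t_2 = 4.06 × 0.14 / 0.004095 = 138.8 d
  layer 3 (sandy clay): t_3 = 7.90 × 0.07 / 0.004095 = 135.0 d
Total t = Σ t_i = 783.7 days = 2.146 years.

2.15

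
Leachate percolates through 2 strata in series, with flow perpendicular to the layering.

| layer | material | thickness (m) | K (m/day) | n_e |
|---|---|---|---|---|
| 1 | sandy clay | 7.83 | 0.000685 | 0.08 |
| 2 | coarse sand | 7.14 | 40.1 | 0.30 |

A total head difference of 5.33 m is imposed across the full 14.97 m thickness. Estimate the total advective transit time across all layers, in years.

16.3

With flow normal to the layers, continuity requires the same specific discharge q through every layer.
Σ(b_i/K_i) = 7.83/0.000685 + 7.14/40.1 = 11431 d.
q = Δh / Σ(b_i/K_i) = 5.33 / 11431 = 0.0004663 m/day.
In each layer the seepage velocity is v_i = q/n_i, so the layer transit time is t_i = b_i·n_i / q:
  layer 1 (sandy clay): t_1 = 7.83 × 0.08 / 0.0004663 = 1343 d
  layer 2 (coarse sand): t_2 = 7.14 × 0.30 / 0.0004663 = 4594 d
Total t = Σ t_i = 5937 days = 16.26 years.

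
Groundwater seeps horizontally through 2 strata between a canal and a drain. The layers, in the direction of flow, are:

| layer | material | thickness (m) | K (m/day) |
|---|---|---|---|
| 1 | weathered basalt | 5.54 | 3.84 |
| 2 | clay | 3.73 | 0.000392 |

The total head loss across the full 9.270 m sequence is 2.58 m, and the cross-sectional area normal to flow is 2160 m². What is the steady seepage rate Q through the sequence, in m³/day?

0.586

Flow is perpendicular to layering, so the layers act in series and the equivalent K is the thickness-weighted harmonic mean.
Total thickness L = 5.54 + 3.73 = 9.270 m.
Σ(b_i/K_i) = 5.54/3.84 + 3.73/0.000392 = 9517 d.
K_eq = L / Σ(b_i/K_i) = 9.270 / 9517 = 0.0009741 m/day.
Q = K_eq · A · (Δh/L) = 0.0009741 × 2160 × (2.58/9.270) = 0.5856 m³/day.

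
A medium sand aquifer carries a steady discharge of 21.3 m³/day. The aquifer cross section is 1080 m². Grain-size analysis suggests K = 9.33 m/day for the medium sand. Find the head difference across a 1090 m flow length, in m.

From Q = K·A·i, i = Q / (K·A) = 21.3 / (9.330 × 1080) = 0.002114.
Head loss Δh = i · L = 0.002114 × 1090 = 2.304 m.

2.30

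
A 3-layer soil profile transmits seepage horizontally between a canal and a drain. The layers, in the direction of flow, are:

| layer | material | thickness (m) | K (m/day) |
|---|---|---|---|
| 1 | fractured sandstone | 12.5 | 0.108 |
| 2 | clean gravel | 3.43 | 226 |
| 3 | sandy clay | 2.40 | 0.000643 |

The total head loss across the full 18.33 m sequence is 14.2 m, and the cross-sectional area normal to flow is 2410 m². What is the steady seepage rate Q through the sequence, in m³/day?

8.89

Flow is perpendicular to layering, so the layers act in series and the equivalent K is the thickness-weighted harmonic mean.
Total thickness L = 12.5 + 3.43 + 2.40 = 18.33 m.
Σ(b_i/K_i) = 12.5/0.108 + 3.43/226 + 2.40/0.000643 = 3848 d.
K_eq = L / Σ(b_i/K_i) = 18.33 / 3848 = 0.004763 m/day.
Q = K_eq · A · (Δh/L) = 0.004763 × 2410 × (14.2/18.33) = 8.893 m³/day.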